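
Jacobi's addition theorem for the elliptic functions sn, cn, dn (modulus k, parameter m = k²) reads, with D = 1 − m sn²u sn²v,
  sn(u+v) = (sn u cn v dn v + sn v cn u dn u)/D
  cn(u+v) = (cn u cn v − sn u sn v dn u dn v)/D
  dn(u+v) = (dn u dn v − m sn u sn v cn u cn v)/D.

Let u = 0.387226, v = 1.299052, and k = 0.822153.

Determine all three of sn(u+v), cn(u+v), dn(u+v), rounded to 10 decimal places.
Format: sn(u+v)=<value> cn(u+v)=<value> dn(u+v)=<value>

sn(u+v)=0.9790639023 cn(u+v)=0.2035531262 dn(u+v)=0.5933557736

sn u = 0.3717621233957239, cn u = 0.9283280258660203, dn u = 0.9521454316740294
sn v = 0.9011973343227806, cn v = 0.433409003839923, dn v = 0.6715909868202725
m = k² = 0.675935555409
D = 1 − m·sn²u·sn²v = 0.9241290767892761
sn(u+v) = (sn u·cn v·dn v + sn v·cn u·dn u)/D = 0.9047814201597337/0.9241290767892761 = 0.979063902310311
cn(u+v) = (cn u·cn v − sn u·sn v·dn u·dn v)/D = 0.1881093626089229/0.9241290767892761 = 0.2035531262174714
dn(u+v) = (dn u·dn v − m·sn u·sn v·cn u·cn v)/D = 0.548337323239487/0.9241290767892761 = 0.5933557735728742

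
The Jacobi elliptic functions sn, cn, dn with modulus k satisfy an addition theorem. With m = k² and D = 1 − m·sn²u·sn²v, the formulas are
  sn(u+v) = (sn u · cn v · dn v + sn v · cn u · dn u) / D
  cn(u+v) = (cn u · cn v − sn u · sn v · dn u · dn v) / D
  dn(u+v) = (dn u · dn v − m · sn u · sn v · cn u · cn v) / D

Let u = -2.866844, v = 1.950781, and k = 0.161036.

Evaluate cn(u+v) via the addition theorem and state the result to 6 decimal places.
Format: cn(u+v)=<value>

sn u = -0.2910356159024994, cn u = -0.9567122191527883, dn u = 0.9989011284865016
sn v = 0.9341112518146438, cn v = -0.3569820292861801, dn v = 0.9886213415923848
m = k² = 0.025932593296
D = 1 − m·sn²u·sn²v = 0.9980833825623809
cn(u+v) = (cn u·cn v − sn u·sn v·dn u·dn v)/D = 0.6099999753403073/0.9980833825623809 = 0.6111713570205462

cn(u+v)=0.611171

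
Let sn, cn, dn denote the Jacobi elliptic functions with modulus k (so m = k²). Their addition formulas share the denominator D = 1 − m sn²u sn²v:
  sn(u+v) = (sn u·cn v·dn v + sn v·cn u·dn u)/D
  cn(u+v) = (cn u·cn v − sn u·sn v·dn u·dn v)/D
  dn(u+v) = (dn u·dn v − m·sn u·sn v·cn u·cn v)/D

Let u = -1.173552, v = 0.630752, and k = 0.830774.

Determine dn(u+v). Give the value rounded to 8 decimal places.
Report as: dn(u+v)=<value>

dn(u+v)=0.90898895

sn u = -0.8589381567070123, cn u = 0.5120793326748893, dn u = 0.7005702001713757
sn v = 0.56822584082748, cn v = 0.8228726473859144, dn v = 0.881562537232444
m = k² = 0.690185439076
D = 1 − m·sn²u·sn²v = 0.8355887450314846
dn(u+v) = (dn u·dn v − m·sn u·sn v·cn u·cn v)/D = 0.7595409346276216/0.8355887450314846 = 0.9089889483839355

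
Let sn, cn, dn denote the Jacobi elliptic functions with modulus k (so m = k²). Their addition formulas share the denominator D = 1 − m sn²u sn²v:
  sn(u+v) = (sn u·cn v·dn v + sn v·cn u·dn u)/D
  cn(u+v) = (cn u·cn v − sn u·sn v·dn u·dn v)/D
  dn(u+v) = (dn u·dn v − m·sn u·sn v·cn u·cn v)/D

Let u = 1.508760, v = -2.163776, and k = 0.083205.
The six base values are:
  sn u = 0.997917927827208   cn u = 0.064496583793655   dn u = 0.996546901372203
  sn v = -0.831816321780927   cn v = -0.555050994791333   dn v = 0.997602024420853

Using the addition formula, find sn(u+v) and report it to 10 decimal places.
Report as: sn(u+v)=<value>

m = k² = 0.006923072025
D = 1 − m·sn²u·sn²v = 0.9952297254508192
sn(u+v) = (sn u·cn v·dn v + sn v·cn u·dn u)/D = -0.6060311658014626/0.9952297254508192 = -0.6089359575016136

sn(u+v)=-0.6089359575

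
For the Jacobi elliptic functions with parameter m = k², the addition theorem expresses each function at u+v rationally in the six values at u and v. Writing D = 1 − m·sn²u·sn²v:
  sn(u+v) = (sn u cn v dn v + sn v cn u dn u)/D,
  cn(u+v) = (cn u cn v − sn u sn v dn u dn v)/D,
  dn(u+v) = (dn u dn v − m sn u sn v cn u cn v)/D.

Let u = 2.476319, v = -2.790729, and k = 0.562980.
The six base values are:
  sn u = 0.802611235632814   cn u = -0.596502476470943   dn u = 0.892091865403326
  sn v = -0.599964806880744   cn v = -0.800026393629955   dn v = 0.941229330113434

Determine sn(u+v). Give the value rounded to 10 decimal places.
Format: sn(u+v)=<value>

m = k² = 0.3169464804
D = 1 − m·sn²u·sn²v = 0.9265066649657169
sn(u+v) = (sn u·cn v·dn v + sn v·cn u·dn u)/D = -0.2851106506805372/0.9265066649657169 = -0.307726497241212

sn(u+v)=-0.3077264972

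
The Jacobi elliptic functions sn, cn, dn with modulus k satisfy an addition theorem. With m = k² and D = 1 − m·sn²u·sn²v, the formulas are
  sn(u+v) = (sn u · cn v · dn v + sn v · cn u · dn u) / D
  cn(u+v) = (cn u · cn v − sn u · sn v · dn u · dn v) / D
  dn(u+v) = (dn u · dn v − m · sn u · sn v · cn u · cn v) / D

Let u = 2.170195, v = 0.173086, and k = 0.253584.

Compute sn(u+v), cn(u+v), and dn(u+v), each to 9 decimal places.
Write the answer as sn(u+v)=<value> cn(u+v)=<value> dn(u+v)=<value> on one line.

sn u = 0.8492192072390877, cn u = -0.5280404700931695, dn u = 0.9765372830220948
sn v = 0.1721686407168228, cn v = 0.9850674896440962, dn v = 0.9990464819798108
m = k² = 0.064304845056
D = 1 − m·sn²u·sn²v = 0.9986253522864044
sn(u+v) = (sn u·cn v·dn v + sn v·cn u·dn u)/D = 0.7469616111337916/0.9986253522864044 = 0.7479898336484091
cn(u+v) = (cn u·cn v − sn u·sn v·dn u·dn v)/D = -0.6627978166240107/0.9986253522864044 = -0.6637101843113644
dn(u+v) = (dn u·dn v − m·sn u·sn v·cn u·cn v)/D = 0.9804966088279577/0.9986253522864044 = 0.9818463016015565

sn(u+v)=0.747989834 cn(u+v)=-0.663710184 dn(u+v)=0.981846302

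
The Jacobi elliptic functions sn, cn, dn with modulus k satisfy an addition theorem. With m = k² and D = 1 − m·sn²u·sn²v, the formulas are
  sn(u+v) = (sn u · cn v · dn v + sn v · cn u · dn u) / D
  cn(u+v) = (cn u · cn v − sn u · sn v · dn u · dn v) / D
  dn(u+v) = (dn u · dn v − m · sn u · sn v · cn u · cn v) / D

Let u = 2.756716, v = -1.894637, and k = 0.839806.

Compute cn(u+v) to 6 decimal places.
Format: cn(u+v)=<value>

sn u = 0.9268404114272847, cn u = -0.3754555256555716, dn u = 0.6278106038803362
sn v = -0.9947205269706349, cn v = 0.1026210174538453, dn v = 0.5496846147922429
m = k² = 0.705274117636
D = 1 − m·sn²u·sn²v = 0.4005264455557846
cn(u+v) = (cn u·cn v − sn u·sn v·dn u·dn v)/D = 0.2796323439543225/0.4005264455557846 = 0.6981619991815891

cn(u+v)=0.698162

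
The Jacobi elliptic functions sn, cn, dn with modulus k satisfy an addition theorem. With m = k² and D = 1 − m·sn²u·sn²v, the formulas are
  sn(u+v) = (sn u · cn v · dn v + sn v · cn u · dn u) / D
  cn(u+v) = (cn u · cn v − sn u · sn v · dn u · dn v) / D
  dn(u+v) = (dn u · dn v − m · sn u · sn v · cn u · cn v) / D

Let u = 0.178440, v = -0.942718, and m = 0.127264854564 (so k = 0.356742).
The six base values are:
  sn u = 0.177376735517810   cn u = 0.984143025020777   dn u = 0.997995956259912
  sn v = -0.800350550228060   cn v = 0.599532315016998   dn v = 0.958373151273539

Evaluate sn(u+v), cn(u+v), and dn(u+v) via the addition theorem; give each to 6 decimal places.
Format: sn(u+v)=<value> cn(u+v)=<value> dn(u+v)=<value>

m = k² = 0.127264854564
D = 1 − m·sn²u·sn²v = 0.997435148078119
sn(u+v) = (sn u·cn v·dn v + sn v·cn u·dn u)/D = -0.6841645502974431/0.997435148078119 = -0.6859238433854142
cn(u+v) = (cn u·cn v − sn u·sn v·dn u·dn v)/D = 0.7258069596923941/0.997435148078119 = 0.7276733340417125
dn(u+v) = (dn u·dn v − m·sn u·sn v·cn u·cn v)/D = 0.967112505062512/0.997435148078119 = 0.9695993839057773

sn(u+v)=-0.685924 cn(u+v)=0.727673 dn(u+v)=0.969599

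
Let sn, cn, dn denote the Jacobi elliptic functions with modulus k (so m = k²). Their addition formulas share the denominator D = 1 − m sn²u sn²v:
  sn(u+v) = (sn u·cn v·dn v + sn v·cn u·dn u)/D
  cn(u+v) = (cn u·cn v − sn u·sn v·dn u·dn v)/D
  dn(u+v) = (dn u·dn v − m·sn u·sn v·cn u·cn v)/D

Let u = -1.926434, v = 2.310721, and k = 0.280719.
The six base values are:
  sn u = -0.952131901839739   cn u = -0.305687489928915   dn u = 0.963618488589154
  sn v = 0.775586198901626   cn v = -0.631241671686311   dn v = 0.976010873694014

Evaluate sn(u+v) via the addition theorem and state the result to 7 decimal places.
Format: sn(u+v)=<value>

m = k² = 0.078803156961
D = 1 − m·sn²u·sn²v = 0.9570267703122759
sn(u+v) = (sn u·cn v·dn v + sn v·cn u·dn u)/D = 0.3581458457182168/0.9570267703122759 = 0.3742276149718931

sn(u+v)=0.3742276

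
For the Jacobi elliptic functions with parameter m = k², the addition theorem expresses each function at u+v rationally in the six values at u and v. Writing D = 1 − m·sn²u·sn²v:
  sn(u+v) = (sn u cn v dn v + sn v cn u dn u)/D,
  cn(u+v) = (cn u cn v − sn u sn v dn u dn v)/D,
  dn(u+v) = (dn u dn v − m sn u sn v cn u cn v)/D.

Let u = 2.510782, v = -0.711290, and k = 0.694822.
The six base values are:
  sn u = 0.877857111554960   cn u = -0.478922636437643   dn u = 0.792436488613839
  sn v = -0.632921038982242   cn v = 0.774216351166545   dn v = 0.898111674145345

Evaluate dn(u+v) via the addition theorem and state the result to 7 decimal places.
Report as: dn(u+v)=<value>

m = k² = 0.482777611684
D = 1 − m·sn²u·sn²v = 0.8509630857642978
dn(u+v) = (dn u·dn v − m·sn u·sn v·cn u·cn v)/D = 0.6122365221515973/0.8509630857642978 = 0.7194630794139716

dn(u+v)=0.7194631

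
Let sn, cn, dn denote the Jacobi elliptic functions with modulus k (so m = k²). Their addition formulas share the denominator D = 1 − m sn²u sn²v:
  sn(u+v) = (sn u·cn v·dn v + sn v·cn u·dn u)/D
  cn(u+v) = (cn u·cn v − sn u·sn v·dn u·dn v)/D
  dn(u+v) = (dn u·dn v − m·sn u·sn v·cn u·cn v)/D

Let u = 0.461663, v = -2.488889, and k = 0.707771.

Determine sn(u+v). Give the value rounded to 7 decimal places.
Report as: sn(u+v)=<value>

sn u = 0.4384072421002811, cn u = 0.8987764405423773, dn u = 0.9506413187125387
sn v = -0.8949586038772593, cn v = -0.4461491873197427, dn v = 0.7738034791036486
m = k² = 0.500939788441
D = 1 − m·sn²u·sn²v = 0.9228835795373147
sn(u+v) = (sn u·cn v·dn v + sn v·cn u·dn u)/D = -0.9160172974741911/0.9228835795373147 = -0.9925599694096129

sn(u+v)=-0.9925600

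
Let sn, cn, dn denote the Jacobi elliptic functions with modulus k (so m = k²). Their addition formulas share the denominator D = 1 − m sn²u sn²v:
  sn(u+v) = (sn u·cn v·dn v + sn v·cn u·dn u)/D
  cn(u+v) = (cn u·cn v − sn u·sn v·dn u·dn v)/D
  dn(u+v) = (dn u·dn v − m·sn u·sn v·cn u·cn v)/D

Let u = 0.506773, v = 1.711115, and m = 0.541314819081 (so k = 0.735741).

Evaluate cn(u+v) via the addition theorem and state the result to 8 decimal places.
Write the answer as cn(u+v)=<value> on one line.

sn u = 0.4756307317756692, cn u = 0.8796450460217129, dn u = 0.9367717306598295
sn v = 0.9925651443744955, cn v = 0.1217145602335107, dn v = 0.6831577077608483
m = k² = 0.541314819081
D = 1 − m·sn²u·sn²v = 0.8793554320784304
cn(u+v) = (cn u·cn v − sn u·sn v·dn u·dn v)/D = -0.1950573124765515/0.8793554320784304 = -0.2218185108784934

cn(u+v)=-0.22181851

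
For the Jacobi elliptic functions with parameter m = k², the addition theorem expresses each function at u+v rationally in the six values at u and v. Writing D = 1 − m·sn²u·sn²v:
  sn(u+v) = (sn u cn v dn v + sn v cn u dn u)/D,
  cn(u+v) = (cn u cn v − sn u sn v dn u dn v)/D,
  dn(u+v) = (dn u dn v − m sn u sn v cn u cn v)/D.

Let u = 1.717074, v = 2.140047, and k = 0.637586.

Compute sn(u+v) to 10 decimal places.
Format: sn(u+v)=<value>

sn(u+v)=-0.2872148106

sn u = 0.9987461414313236, cn u = 0.05006141204603222, dn u = 0.7710401289187236
sn v = 0.9615662436781839, cn v = -0.2745730486020569, dn v = 0.7900199192484754
m = k² = 0.406515907396
D = 1 − m·sn²u·sn²v = 0.6250734538304389
sn(u+v) = (sn u·cn v·dn v + sn v·cn u·dn u)/D = -0.1795303536748809/0.6250734538304389 = -0.2872148106350095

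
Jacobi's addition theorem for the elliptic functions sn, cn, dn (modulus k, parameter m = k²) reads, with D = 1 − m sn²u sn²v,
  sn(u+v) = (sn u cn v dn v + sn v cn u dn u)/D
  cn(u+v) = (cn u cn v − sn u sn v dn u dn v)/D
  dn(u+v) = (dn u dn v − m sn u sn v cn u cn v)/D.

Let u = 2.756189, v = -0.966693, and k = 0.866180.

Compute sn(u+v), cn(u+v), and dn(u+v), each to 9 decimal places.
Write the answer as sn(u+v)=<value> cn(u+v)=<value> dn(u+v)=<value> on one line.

sn(u+v)=0.982613343 cn(u+v)=0.185663726 dn(u+v)=0.524971145

sn u = 0.9514740127575303, cn u = -0.3077291065971549, dn u = 0.5663748485557861
sn v = -0.7670040056095601, cn v = 0.6416423110884208, dn v = 0.7474095935733505
m = k² = 0.7502677924
D = 1 − m·sn²u·sn²v = 0.6004184478259297
sn(u+v) = (sn u·cn v·dn v + sn v·cn u·dn u)/D = 0.5899791779301563/0.6004184478259297 = 0.9826133425220807
cn(u+v) = (cn u·cn v − sn u·sn v·dn u·dn v)/D = 0.1114759260941826/0.6004184478259297 = 0.1856637258529091
dn(u+v) = (dn u·dn v − m·sn u·sn v·cn u·cn v)/D = 0.3152023599871294/0.6004184478259297 = 0.5249711449214354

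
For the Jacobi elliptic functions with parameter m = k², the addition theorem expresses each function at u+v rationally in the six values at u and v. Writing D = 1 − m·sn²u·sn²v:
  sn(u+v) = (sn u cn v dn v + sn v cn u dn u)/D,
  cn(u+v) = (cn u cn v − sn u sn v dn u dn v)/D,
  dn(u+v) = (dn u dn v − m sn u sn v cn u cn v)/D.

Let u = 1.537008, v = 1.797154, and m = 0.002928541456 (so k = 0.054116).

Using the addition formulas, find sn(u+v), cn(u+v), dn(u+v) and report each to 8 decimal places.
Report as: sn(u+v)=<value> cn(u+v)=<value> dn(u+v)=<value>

sn u = 0.9993914377158544, cn u = 0.03488200424628059, dn u = 0.9985364399255421
sn v = 0.9748205949359237, cn v = -0.2229906000009233, dn v = 0.9986075704222897
m = k² = 0.002928541456
D = 1 − m·sn²u·sn²v = 0.9972204658347221
sn(u+v) = (sn u·cn v·dn v + sn v·cn u·dn u)/D = -0.1885906569029794/0.9972204658347221 = -0.1891163121538224
cn(u+v) = (cn u·cn v − sn u·sn v·dn u·dn v)/D = -0.9792253170790279/0.9972204658347221 = -0.9819546936989191
dn(u+v) = (dn u·dn v − m·sn u·sn v·cn u·cn v)/D = 0.9971682404176987/0.9972204658347221 = 0.9999476290160375

sn(u+v)=-0.18911631 cn(u+v)=-0.98195469 dn(u+v)=0.99994763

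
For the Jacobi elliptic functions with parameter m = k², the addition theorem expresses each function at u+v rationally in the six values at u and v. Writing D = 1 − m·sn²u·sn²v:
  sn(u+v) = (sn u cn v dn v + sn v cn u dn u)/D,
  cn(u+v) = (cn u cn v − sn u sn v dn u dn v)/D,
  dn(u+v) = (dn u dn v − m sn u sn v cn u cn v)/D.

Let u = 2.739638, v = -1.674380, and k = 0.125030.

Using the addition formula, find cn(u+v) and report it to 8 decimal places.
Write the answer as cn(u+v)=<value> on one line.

cn(u+v)=0.48647029

sn u = 0.4024233673232422, cn u = -0.9154536762896432, dn u = 0.9987333985690972
sn v = -0.9953351086027794, cn v = -0.09647808861442777, dn v = 0.9922262880793719
m = k² = 0.0156325009
D = 1 − m·sn²u·sn²v = 0.9974919655916249
cn(u+v) = (cn u·cn v − sn u·sn v·dn u·dn v)/D = 0.4852502084672272/0.9974919655916249 = 0.4864702926999711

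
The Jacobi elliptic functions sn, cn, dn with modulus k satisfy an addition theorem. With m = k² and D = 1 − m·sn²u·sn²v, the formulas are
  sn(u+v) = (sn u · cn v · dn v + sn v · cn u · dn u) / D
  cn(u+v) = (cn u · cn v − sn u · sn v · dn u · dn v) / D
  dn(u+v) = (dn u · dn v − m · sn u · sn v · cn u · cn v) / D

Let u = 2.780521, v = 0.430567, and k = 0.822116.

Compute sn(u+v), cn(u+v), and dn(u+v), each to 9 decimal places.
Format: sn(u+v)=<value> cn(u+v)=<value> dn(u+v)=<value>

sn u = 0.9020599643402565, cn u = -0.4316107282430028, dn u = 0.6708446248934204
sn v = 0.4095391981612878, cn v = 0.9122925217107775, dn v = 0.9416160049711451
m = k² = 0.675874717456
D = 1 − m·sn²u·sn²v = 0.9077581576224531
sn(u+v) = (sn u·cn v·dn v + sn v·cn u·dn u)/D = 0.6563163753737474/0.9077581576224531 = 0.7230079618262344
cn(u+v) = (cn u·cn v − sn u·sn v·dn u·dn v)/D = -0.6271153706826015/0.9077581576224531 = -0.6908396971337666
dn(u+v) = (dn u·dn v − m·sn u·sn v·cn u·cn v)/D = 0.7299938613137388/0.9077581576224531 = 0.8041721852720066

sn(u+v)=0.723007962 cn(u+v)=-0.690839697 dn(u+v)=0.804172185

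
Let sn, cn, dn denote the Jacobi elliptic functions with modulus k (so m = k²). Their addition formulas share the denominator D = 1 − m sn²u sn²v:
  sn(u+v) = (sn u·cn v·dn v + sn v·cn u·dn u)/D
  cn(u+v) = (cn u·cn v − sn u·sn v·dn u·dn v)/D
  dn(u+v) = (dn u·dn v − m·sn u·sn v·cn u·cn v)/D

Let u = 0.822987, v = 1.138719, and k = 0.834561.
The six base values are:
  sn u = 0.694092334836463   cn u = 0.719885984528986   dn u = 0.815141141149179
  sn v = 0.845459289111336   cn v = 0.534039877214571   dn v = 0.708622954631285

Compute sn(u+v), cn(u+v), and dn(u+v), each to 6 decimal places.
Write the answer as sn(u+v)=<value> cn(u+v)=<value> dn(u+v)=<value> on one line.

m = k² = 0.696492062721
D = 1 − m·sn²u·sn²v = 0.7601520182141559
sn(u+v) = (sn u·cn v·dn v + sn v·cn u·dn u)/D = 0.7587902379363813/0.7601520182141559 = 0.9982085421795316
cn(u+v) = (cn u·cn v − sn u·sn v·dn u·dn v)/D = 0.0454803870641432/0.7601520182141559 = 0.05983064699478324
dn(u+v) = (dn u·dn v − m·sn u·sn v·cn u·cn v)/D = 0.4204961264274852/0.7601520182141559 = 0.5531737288751364

sn(u+v)=0.998209 cn(u+v)=0.059831 dn(u+v)=0.553174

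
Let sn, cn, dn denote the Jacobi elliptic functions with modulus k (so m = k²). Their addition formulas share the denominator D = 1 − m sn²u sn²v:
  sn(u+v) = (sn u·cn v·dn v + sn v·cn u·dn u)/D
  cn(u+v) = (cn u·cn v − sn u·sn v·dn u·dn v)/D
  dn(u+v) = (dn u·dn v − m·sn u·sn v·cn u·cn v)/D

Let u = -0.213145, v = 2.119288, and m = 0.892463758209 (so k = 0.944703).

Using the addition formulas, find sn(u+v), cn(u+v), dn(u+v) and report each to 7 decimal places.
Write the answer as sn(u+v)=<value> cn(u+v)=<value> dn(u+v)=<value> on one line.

sn(u+v)=0.9754761 cn(u+v)=0.2201056 dn(u+v)=0.3882949

sn u = -0.2101422654096666, cn u = 0.9776708179589351, dn u = 0.9800964259585366
sn v = 0.9897913695633371, cn v = 0.1425238391916712, dn v = 0.3544924513138235
m = k² = 0.892463758209
D = 1 − m·sn²u·sn²v = 0.9613895614980224
sn(u+v) = (sn u·cn v·dn v + sn v·cn u·dn u)/D = 0.9378124965403752/0.9613895614980224 = 0.9754760547629518
cn(u+v) = (cn u·cn v − sn u·sn v·dn u·dn v)/D = 0.2116072075569938/0.9613895614980224 = 0.2201055805383103
dn(u+v) = (dn u·dn v − m·sn u·sn v·cn u·cn v)/D = 0.3733026983858435/0.9613895614980224 = 0.3882949361382382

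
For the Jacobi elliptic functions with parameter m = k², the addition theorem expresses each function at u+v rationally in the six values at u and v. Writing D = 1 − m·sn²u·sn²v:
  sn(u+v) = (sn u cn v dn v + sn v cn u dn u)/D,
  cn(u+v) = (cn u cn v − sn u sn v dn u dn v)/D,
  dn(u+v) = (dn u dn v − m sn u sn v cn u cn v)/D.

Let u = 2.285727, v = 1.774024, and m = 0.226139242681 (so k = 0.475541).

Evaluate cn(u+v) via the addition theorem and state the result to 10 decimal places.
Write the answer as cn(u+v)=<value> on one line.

cn(u+v)=-0.7639857137

sn u = 0.8545110989115159, cn u = -0.5194331350973227, dn u = 0.9137152527953089
sn v = 0.9960543617811271, cn v = -0.08874518790780443, dn v = 0.8807052651409006
m = k² = 0.226139242681
D = 1 − m·sn²u·sn²v = 0.8361760351009865
cn(u+v) = (cn u·cn v − sn u·sn v·dn u·dn v)/D = -0.6388265449571729/0.8361760351009865 = -0.7639857137020444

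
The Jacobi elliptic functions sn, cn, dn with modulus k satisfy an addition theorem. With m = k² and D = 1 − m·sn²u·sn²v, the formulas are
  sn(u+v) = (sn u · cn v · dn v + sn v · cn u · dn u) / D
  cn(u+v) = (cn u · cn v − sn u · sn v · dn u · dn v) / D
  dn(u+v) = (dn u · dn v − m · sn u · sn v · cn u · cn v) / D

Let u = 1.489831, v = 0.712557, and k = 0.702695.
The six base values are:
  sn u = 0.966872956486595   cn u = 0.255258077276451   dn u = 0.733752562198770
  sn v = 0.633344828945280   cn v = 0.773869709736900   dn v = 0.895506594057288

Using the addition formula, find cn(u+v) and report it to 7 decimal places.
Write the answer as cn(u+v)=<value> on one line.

m = k² = 0.493780263025
D = 1 − m·sn²u·sn²v = 0.8148375105762712
cn(u+v) = (cn u·cn v − sn u·sn v·dn u·dn v)/D = -0.2048357924656797/0.8148375105762712 = -0.2513823796855097

cn(u+v)=-0.2513824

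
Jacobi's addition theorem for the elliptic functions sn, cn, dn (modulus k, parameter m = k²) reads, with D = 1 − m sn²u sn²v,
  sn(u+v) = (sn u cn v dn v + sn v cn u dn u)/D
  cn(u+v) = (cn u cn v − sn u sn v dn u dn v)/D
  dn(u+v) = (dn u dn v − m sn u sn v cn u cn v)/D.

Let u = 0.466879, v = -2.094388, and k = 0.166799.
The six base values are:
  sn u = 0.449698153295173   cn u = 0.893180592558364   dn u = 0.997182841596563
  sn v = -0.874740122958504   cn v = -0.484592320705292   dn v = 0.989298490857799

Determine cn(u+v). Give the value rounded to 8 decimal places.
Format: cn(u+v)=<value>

m = k² = 0.027821906401
D = 1 − m·sn²u·sn²v = 0.9956948608992401
cn(u+v) = (cn u·cn v − sn u·sn v·dn u·dn v)/D = -0.04476540399626655/0.9956948608992401 = -0.04495895856672159

cn(u+v)=-0.04495896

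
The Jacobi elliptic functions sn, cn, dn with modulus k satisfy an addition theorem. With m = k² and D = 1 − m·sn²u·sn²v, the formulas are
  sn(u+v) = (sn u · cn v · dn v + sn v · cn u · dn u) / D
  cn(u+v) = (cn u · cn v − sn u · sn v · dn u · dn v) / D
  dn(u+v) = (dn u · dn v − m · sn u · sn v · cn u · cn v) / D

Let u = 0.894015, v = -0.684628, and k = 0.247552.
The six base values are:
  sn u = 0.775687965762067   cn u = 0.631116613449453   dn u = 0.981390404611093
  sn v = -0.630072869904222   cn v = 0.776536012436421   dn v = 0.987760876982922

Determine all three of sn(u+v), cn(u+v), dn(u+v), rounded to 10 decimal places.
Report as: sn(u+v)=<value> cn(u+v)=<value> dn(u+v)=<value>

sn(u+v)=0.2077694246 cn(u+v)=0.9781778295 dn(u+v)=0.9986764094

m = k² = 0.061281992704
D = 1 − m·sn²u·sn²v = 0.9853617706951802
sn(u+v) = (sn u·cn v·dn v + sn v·cn u·dn u)/D = 0.2047280480868713/0.9853617706951802 = 0.2077694245662018
cn(u+v) = (cn u·cn v − sn u·sn v·dn u·dn v)/D = 0.963859038176268/0.9853617706951802 = 0.9781778295460542
dn(u+v) = (dn u·dn v − m·sn u·sn v·cn u·cn v)/D = 0.9840575551417129/0.9853617706951802 = 0.9986764094241781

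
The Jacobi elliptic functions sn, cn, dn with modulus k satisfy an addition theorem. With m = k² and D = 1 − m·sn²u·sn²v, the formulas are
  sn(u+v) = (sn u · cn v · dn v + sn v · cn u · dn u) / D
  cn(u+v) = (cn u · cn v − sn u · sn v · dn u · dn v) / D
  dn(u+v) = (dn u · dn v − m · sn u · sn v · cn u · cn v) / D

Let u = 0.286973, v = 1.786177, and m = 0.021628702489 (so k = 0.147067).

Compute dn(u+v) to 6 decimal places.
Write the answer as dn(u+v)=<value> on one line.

sn u = 0.282969947496015, cn u = 0.9591287759284999, dn u = 0.9991336981229981
sn v = 0.9791494406062794, cn v = -0.2031412635591552, dn v = 0.9895776046448105
m = k² = 0.021628702489
D = 1 − m·sn²u·sn²v = 0.9983396140280998
dn(u+v) = (dn u·dn v − m·sn u·sn v·cn u·cn v)/D = 0.9898879337121145/0.9983396140280998 = 0.9915342632935455

dn(u+v)=0.991534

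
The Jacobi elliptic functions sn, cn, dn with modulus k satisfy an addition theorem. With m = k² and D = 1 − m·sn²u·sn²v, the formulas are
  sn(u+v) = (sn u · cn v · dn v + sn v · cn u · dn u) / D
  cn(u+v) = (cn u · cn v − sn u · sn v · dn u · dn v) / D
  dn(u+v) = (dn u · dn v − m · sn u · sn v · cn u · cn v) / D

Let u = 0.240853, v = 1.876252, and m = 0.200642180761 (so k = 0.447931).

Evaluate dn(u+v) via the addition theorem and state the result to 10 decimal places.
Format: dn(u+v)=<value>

sn u = 0.2380828096561977, cn u = 0.9712448588004009, dn u = 0.9942971960861193
sn v = 0.9813003912751572, cn v = -0.1924825760509853, dn v = 0.8982157425467305
m = k² = 0.200642180761
D = 1 − m·sn²u·sn²v = 0.9890482817677301
dn(u+v) = (dn u·dn v − m·sn u·sn v·cn u·cn v)/D = 0.9018567896649666/0.9890482817677301 = 0.9118430376857581

dn(u+v)=0.9118430377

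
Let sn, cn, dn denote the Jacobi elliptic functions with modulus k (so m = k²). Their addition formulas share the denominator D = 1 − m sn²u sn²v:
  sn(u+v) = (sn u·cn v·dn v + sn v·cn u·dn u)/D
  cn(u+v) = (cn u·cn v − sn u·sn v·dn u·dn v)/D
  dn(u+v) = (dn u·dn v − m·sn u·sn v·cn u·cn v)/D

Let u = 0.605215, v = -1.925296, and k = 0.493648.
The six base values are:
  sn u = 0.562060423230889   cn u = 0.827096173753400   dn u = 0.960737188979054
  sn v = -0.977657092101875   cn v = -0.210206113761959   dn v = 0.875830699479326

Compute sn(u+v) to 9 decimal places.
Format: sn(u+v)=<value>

m = k² = 0.243688347904
D = 1 − m·sn²u·sn²v = 0.9264176106652326
sn(u+v) = (sn u·cn v·dn v + sn v·cn u·dn u)/D = -0.8803460016802729/0.9264176106652326 = -0.9502690703905369

sn(u+v)=-0.950269070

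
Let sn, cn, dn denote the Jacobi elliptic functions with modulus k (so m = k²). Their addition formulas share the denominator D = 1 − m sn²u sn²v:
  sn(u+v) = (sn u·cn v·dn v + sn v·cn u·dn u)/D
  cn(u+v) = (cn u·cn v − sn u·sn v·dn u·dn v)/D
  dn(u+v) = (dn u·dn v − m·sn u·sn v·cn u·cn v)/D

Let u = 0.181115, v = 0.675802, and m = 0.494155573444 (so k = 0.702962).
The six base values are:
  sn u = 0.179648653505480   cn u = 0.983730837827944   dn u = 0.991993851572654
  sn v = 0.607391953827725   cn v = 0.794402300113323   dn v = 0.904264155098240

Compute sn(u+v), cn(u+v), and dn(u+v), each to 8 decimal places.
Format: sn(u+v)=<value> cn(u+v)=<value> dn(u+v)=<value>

sn(u+v)=0.72604881 cn(u+v)=0.68764317 dn(u+v)=0.85994618

m = k² = 0.494155573444
D = 1 − m·sn²u·sn²v = 0.9941163111198242
sn(u+v) = (sn u·cn v·dn v + sn v·cn u·dn u)/D = 0.7217769651781045/0.9941163111198242 = 0.7260488104908545
cn(u+v) = (cn u·cn v − sn u·sn v·dn u·dn v)/D = 0.6835972883012134/0.9941163111198242 = 0.6876431667549786
dn(u+v) = (dn u·dn v − m·sn u·sn v·cn u·cn v)/D = 0.8548865248545081/0.9941163111198242 = 0.8599461806350603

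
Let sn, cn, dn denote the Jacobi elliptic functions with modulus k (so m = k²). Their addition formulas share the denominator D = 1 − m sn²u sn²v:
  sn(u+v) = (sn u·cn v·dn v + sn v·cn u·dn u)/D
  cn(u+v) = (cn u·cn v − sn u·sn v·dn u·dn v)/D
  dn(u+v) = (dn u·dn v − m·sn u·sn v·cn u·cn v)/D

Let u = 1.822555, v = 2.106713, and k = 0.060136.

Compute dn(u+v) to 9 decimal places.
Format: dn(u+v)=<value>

dn(u+v)=0.999097002

sn u = 0.9689391588194909, cn u = -0.2472992246372345, dn u = 0.9983009694372207
sn v = 0.8609749033555652, cn v = -0.5086474376145771, dn v = 0.9986587448236452
m = k² = 0.003616338496
D = 1 − m·sn²u·sn²v = 0.9974832326284194
dn(u+v) = (dn u·dn v − m·sn u·sn v·cn u·cn v)/D = 0.9965825071539048/0.9974832326284194 = 0.9990970018893038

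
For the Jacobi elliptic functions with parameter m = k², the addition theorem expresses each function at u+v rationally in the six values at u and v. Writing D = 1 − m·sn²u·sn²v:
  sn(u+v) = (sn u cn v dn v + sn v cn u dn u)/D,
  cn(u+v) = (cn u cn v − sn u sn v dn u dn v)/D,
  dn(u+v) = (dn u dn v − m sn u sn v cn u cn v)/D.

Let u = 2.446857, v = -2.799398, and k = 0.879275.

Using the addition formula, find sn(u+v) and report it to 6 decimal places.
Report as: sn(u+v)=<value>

sn(u+v)=-0.340132

sn u = 0.992994329986184, cn u = -0.118162010034061, dn u = 0.4875141438869731
sn v = -0.9557489389243459, cn v = -0.2941835579106808, dn v = 0.5420191295861238
m = k² = 0.773124525625
D = 1 − m·sn²u·sn²v = 0.3036450983920721
sn(u+v) = (sn u·cn v·dn v + sn v·cn u·dn u)/D = -0.1032795001100853/0.3036450983920721 = -0.3401322815912178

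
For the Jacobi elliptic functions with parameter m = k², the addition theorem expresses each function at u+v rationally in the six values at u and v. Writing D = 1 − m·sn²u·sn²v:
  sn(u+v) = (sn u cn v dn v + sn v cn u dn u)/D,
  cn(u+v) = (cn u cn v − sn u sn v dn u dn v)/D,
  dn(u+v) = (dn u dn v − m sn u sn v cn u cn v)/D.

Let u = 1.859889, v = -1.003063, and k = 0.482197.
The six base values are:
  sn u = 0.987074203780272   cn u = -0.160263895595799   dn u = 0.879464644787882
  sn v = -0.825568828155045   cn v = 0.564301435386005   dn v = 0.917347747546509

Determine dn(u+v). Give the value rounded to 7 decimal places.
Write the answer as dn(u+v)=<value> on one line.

m = k² = 0.232513946809
D = 1 − m·sn²u·sn²v = 0.8455971950965439
dn(u+v) = (dn u·dn v − m·sn u·sn v·cn u·cn v)/D = 0.7896393254973842/0.8455971950965439 = 0.9338244380141648

dn(u+v)=0.9338244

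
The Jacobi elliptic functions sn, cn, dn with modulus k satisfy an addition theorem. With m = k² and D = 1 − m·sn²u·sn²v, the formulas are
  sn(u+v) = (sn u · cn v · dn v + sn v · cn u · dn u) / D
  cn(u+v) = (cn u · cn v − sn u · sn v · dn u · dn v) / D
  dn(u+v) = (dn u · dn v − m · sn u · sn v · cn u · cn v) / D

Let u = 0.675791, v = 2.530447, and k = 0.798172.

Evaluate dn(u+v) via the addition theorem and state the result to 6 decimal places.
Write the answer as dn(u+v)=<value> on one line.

sn u = 0.6021301567107613, cn u = 0.7983979423692636, dn u = 0.8769380489441877
sn v = 0.9446136582659671, cn v = -0.3281844551732862, dn v = 0.6569155395219815
m = k² = 0.637078541584
D = 1 − m·sn²u·sn²v = 0.7938980142426152
dn(u+v) = (dn u·dn v − m·sn u·sn v·cn u·cn v)/D = 0.6710198640634871/0.7938980142426152 = 0.8452217438831173

dn(u+v)=0.845222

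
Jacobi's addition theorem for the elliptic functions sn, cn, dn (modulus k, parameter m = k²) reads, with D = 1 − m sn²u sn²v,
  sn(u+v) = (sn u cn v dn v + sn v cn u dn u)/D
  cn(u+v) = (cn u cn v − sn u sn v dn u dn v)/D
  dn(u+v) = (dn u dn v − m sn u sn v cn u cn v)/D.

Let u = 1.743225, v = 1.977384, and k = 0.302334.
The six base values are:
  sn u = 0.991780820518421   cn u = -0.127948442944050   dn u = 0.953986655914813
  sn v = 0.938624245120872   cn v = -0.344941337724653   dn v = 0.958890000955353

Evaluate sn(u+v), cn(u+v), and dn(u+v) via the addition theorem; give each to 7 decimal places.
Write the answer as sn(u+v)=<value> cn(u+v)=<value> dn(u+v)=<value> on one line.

sn(u+v)=-0.4806878 cn(u+v)=-0.8768918 dn(u+v)=0.9893835

m = k² = 0.091405847556
D = 1 − m·sn²u·sn²v = 0.9207883742269514
sn(u+v) = (sn u·cn v·dn v + sn v·cn u·dn u)/D = -0.4426117318995327/0.9207883742269514 = -0.4806877935129533
cn(u+v) = (cn u·cn v − sn u·sn v·dn u·dn v)/D = -0.8074317834321413/0.9207883742269514 = -0.8768918092716161
dn(u+v) = (dn u·dn v − m·sn u·sn v·cn u·cn v)/D = 0.9110128178420677/0.9207883742269514 = 0.989383492821474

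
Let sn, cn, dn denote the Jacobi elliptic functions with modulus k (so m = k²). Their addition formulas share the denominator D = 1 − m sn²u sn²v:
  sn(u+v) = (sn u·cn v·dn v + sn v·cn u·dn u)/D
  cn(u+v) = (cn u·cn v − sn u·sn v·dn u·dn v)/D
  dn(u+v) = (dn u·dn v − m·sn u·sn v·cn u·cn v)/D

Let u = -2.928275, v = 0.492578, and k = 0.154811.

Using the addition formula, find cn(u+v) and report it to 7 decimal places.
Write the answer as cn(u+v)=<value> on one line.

sn u = -0.2302643478787195, cn u = -0.9731281159723976, dn u = 0.9993644275369265
sn v = 0.4724983269164401, cn v = 0.8813315670399903, dn v = 0.9973211012983319
m = k² = 0.023966445721
D = 1 − m·sn²u·sn²v = 0.9997163011445892
cn(u+v) = (cn u·cn v − sn u·sn v·dn u·dn v)/D = -0.7492094358825043/0.9997163011445892 = -0.7494220460591909

cn(u+v)=-0.7494220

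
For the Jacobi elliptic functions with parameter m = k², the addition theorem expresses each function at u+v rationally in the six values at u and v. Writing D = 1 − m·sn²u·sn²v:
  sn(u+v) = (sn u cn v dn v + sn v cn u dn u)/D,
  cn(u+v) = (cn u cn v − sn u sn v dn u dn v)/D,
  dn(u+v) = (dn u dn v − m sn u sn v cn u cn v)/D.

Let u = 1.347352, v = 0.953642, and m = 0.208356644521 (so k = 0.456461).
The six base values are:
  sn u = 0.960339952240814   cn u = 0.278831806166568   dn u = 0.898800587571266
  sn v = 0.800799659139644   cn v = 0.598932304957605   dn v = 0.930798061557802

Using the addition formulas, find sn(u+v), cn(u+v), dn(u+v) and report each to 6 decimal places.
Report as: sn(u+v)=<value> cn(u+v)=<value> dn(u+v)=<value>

sn(u+v)=0.839518 cn(u+v)=-0.543332 dn(u+v)=0.923662

m = k² = 0.208356644521
D = 1 − m·sn²u·sn²v = 0.8767732178971432
sn(u+v) = (sn u·cn v·dn v + sn v·cn u·dn u)/D = 0.7360669045065601/0.8767732178971432 = 0.8395180070303086
cn(u+v) = (cn u·cn v − sn u·sn v·dn u·dn v)/D = -0.4763788279424704/0.8767732178971432 = -0.5433318653197682
dn(u+v) = (dn u·dn v − m·sn u·sn v·cn u·cn v)/D = 0.8098424501721538/0.8767732178971432 = 0.9236623948373829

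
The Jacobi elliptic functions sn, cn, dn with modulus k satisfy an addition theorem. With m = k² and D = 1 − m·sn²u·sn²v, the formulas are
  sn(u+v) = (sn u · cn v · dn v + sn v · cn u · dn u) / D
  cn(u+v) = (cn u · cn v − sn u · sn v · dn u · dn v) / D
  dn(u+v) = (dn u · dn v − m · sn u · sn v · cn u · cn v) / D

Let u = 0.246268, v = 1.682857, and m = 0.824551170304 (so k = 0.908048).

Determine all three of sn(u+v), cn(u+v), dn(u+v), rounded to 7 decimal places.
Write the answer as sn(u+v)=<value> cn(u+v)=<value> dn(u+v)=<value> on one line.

sn u = 0.2418238280939361, cn u = 0.9703201719875736, dn u = 0.9755927771579387
sn v = 0.9609733651791875, cn v = 0.2766409069826584, dn v = 0.488417739841426
m = k² = 0.824551170304
D = 1 − m·sn²u·sn²v = 0.9554714557211107
sn(u+v) = (sn u·cn v·dn v + sn v·cn u·dn u)/D = 0.9423676284249142/0.9554714557211107 = 0.9862854853300595
cn(u+v) = (cn u·cn v − sn u·sn v·dn u·dn v)/D = 0.1576989397384186/0.9554714557211107 = 0.1650483002858526
dn(u+v) = (dn u·dn v − m·sn u·sn v·cn u·cn v)/D = 0.4250617279613797/0.9554714557211107 = 0.4448711946507898

sn(u+v)=0.9862855 cn(u+v)=0.1650483 dn(u+v)=0.4448712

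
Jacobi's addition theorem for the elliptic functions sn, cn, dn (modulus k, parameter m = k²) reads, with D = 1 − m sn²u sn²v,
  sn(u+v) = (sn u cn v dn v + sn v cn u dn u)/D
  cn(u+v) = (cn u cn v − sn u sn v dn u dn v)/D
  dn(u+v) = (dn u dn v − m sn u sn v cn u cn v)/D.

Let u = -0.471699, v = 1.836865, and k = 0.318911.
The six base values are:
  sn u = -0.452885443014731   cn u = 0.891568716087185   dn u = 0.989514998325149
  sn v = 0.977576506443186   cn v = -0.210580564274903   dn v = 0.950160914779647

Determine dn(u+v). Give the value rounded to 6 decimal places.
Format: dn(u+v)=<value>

dn(u+v)=0.950697

m = k² = 0.101704225921
D = 1 − m·sn²u·sn²v = 0.9800649544004851
dn(u+v) = (dn u·dn v − m·sn u·sn v·cn u·cn v)/D = 0.9317446905306367/0.9800649544004851 = 0.9506968761071491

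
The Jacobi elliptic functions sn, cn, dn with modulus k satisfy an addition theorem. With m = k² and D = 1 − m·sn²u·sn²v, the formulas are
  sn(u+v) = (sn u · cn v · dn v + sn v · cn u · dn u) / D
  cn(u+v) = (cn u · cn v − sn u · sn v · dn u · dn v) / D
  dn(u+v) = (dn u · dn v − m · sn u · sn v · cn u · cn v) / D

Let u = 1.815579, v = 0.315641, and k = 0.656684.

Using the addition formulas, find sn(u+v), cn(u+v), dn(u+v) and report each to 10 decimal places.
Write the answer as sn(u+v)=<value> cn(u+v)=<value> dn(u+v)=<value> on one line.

sn u = 0.9999294134036654, cn u = -0.0118814229030745, dn u = 0.754206205661577
sn v = 0.3083231470411862, cn v = 0.9512816812062656, dn v = 0.9792882843002789
m = k² = 0.431233875856
D = 1 − m·sn²u·sn²v = 0.9590113308817983
sn(u+v) = (sn u·cn v·dn v + sn v·cn u·dn u)/D = 0.9287503515402997/0.9590113308817983 = 0.968445649840577
cn(u+v) = (cn u·cn v − sn u·sn v·dn u·dn v)/D = -0.239009450176029/0.9590113308817983 = -0.2492248448788014
dn(u+v) = (dn u·dn v − m·sn u·sn v·cn u·cn v)/D = 0.740087979162258/0.9590113308817983 = 0.7717197444181987

sn(u+v)=0.9684456498 cn(u+v)=-0.2492248449 dn(u+v)=0.7717197444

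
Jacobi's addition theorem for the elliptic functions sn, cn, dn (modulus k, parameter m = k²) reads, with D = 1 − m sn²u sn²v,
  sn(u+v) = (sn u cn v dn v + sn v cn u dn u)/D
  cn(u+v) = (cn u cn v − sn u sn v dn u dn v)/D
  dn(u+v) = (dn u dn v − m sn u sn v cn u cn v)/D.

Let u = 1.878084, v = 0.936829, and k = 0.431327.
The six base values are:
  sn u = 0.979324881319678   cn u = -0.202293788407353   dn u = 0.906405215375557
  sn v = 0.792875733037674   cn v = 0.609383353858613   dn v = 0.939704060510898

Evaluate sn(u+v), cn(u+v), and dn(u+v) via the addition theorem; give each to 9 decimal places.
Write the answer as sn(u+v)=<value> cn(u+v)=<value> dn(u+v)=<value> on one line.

sn(u+v)=0.467903597 cn(u+v)=-0.883779511 dn(u+v)=0.979422742

m = k² = 0.186042980929
D = 1 − m·sn²u·sn²v = 0.8878298970309023
sn(u+v) = (sn u·cn v·dn v + sn v·cn u·dn u)/D = 0.4154188025606569/0.8878298970309023 = 0.4679035972430174
cn(u+v) = (cn u·cn v − sn u·sn v·dn u·dn v)/D = -0.7846458720601113/0.8878298970309023 = -0.8837795107870765
dn(u+v) = (dn u·dn v − m·sn u·sn v·cn u·cn v)/D = 0.8695607922167028/0.8878298970309023 = 0.9794227420418084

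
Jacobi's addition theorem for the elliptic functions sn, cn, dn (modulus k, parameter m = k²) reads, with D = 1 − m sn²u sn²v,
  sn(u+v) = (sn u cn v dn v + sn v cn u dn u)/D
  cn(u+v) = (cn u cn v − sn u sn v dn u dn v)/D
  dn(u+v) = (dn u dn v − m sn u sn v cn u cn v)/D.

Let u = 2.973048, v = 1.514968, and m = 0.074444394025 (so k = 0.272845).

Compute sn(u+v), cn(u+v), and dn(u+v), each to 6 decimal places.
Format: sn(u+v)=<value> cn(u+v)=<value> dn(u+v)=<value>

sn(u+v)=-0.954047 cn(u+v)=-0.299656 dn(u+v)=0.965526

sn u = 0.2274392459213901, cn u = -0.9737922722093811, dn u = 0.9980726902040867
sn v = 0.9965504165851711, cn v = 0.08298956081292302, dn v = 0.9623244382267782
m = k² = 0.074444394025
D = 1 − m·sn²u·sn²v = 0.9961756171434084
sn(u+v) = (sn u·cn v·dn v + sn v·cn u·dn u)/D = -0.9503988155581227/0.9961756171434084 = -0.9540474583020277
cn(u+v) = (cn u·cn v − sn u·sn v·dn u·dn v)/D = -0.2985095502270708/0.9961756171434084 = -0.2996555477668328
dn(u+v) = (dn u·dn v − m·sn u·sn v·cn u·cn v)/D = 0.9618333392724394/0.9961756171434084 = 0.9655258798951058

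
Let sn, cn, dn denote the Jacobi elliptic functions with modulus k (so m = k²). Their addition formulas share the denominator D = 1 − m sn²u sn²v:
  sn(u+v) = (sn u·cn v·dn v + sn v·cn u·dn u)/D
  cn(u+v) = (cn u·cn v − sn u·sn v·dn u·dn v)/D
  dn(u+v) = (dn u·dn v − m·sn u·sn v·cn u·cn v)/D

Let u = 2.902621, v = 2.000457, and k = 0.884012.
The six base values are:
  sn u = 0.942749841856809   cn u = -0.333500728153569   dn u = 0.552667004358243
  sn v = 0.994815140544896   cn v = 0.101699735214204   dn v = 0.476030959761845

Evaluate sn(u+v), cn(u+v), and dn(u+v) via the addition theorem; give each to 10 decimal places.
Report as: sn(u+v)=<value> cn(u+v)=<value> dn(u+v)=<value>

sn(u+v)=-0.4405239309 cn(u+v)=-0.8977408681 dn(u+v)=0.9210567242

m = k² = 0.781477216144
D = 1 − m·sn²u·sn²v = 0.3126245295201432
sn(u+v) = (sn u·cn v·dn v + sn v·cn u·dn u)/D = -0.1377185866317559/0.3126245295201432 = -0.4405239308737042
cn(u+v) = (cn u·cn v − sn u·sn v·dn u·dn v)/D = -0.2806558165330668/0.3126245295201432 = -0.8977408681393423
dn(u+v) = (dn u·dn v − m·sn u·sn v·cn u·cn v)/D = 0.287944925065484/0.3126245295201432 = 0.9210567242035016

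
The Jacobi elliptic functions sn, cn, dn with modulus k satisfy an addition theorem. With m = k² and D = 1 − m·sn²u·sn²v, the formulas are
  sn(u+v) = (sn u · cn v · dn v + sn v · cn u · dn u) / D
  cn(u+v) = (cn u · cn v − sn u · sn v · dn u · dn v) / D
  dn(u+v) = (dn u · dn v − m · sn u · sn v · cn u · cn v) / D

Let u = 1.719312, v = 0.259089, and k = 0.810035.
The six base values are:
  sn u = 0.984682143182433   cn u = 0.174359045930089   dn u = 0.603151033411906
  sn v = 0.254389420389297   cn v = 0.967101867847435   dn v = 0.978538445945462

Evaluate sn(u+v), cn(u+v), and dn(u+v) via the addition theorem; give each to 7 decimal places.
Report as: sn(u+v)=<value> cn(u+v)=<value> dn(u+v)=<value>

m = k² = 0.656156701225
D = 1 − m·sn²u·sn²v = 0.9588283962192585
sn(u+v) = (sn u·cn v·dn v + sn v·cn u·dn u)/D = 0.9586031831816843/0.9588283962192585 = 0.9997651164291106
cn(u+v) = (cn u·cn v − sn u·sn v·dn u·dn v)/D = 0.02078053392811362/0.9588283962192585 = 0.02167283948833078
dn(u+v) = (dn u·dn v − m·sn u·sn v·cn u·cn v)/D = 0.5624911877497305/0.9588283962192585 = 0.5866442733315793

sn(u+v)=0.9997651 cn(u+v)=0.0216728 dn(u+v)=0.5866443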